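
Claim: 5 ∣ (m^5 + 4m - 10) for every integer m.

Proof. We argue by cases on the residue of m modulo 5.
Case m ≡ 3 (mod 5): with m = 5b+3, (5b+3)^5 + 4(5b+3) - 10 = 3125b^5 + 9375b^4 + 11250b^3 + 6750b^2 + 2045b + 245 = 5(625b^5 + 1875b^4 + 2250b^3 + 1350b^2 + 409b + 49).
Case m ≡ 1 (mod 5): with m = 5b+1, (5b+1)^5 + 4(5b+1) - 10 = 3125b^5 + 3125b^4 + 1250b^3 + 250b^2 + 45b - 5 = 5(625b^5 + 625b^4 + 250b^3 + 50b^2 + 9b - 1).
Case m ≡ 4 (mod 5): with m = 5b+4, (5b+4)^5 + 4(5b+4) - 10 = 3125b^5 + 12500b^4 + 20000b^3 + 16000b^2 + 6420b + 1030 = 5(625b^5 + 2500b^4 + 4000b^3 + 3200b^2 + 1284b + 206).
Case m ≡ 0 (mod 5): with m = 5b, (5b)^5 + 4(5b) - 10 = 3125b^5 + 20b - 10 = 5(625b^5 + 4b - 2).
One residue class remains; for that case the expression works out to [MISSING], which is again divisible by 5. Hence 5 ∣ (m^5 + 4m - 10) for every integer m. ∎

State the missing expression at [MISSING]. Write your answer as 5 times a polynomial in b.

5(625b^5 + 1250b^4 + 1000b^3 + 400b^2 + 84b + 6)

Only m ≡ 2 (mod 5) is unaccounted for. Put m = 5b+2:
(5b+2)^5 + 4(5b+2) - 10 expands to 3125b^5 + 6250b^4 + 5000b^3 + 2000b^2 + 420b + 30,
and factoring out 5 leaves 5(625b^5 + 1250b^4 + 1000b^3 + 400b^2 + 84b + 6).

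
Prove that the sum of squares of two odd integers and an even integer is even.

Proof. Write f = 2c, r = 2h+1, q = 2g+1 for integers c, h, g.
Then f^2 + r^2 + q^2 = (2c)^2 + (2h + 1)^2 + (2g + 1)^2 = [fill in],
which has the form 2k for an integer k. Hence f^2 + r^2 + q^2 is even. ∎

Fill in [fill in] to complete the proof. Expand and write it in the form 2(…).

2(2c^2 + 2g^2 + 2g + 2h^2 + 2h + 1)

Expanding: (2c)^2 + (2h + 1)^2 + (2g + 1)^2 = 4c^2 + 4g^2 + 4g + 4h^2 + 4h + 2.
Every term is even; pulling out the factor of 2 gives 2(2c^2 + 2g^2 + 2g + 2h^2 + 2h + 1).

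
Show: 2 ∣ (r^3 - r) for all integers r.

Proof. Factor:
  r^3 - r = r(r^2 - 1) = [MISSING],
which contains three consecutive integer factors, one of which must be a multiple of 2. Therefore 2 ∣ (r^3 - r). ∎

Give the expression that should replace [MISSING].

(r - 1)r(r + 1)

r(r^2 - 1) = r(r - 1)(r + 1) = (r - 1)r(r + 1).
These three factors are consecutive integers, so their product is divisible by 2.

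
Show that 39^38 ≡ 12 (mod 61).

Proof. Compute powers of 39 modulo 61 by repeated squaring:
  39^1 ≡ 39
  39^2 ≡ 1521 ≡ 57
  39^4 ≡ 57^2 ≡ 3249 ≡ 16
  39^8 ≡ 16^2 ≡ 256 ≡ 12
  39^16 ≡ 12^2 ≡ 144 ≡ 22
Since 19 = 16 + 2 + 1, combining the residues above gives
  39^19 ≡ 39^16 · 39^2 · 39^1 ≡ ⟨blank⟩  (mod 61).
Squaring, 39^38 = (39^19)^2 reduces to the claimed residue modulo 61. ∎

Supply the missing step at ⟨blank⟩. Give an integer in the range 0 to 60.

45

Multiply the listed residues: 22 · 57 · 39 = 1254 → 48906.
Reducing modulo 61: 48906 = 801·61 + 45, so 39^19 ≡ 45.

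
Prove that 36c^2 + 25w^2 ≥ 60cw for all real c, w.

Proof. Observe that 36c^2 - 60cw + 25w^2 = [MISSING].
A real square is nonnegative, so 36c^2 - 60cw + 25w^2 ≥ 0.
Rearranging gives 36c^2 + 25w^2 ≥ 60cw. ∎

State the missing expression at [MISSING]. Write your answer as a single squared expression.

The leading and trailing coefficients are 6^2 and 5^2, and 60 = 2·6·5, so the trinomial is (6c - 5w)^2.
Hence 36c^2 - 60cw + 25w^2 ≥ 0.

(6c - 5w)^2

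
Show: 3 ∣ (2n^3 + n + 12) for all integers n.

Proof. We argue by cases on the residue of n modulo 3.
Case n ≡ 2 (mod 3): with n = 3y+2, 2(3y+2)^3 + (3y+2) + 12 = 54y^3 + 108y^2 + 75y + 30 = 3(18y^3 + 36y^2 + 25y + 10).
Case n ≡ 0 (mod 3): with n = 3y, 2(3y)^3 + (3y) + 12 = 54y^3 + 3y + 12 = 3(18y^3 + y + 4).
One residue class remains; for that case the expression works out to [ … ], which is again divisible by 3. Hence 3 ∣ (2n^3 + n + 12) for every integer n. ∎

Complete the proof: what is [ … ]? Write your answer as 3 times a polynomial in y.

3(18y^3 + 18y^2 + 7y + 5)

The residues treated are {2, 0}, so the missing case is n ≡ 1 (mod 3); write n = 3y+1.
Then 2(3y+1)^3 + (3y+1) + 12 = 54y^3 + 54y^2 + 21y + 15 = 3(18y^3 + 18y^2 + 7y + 5).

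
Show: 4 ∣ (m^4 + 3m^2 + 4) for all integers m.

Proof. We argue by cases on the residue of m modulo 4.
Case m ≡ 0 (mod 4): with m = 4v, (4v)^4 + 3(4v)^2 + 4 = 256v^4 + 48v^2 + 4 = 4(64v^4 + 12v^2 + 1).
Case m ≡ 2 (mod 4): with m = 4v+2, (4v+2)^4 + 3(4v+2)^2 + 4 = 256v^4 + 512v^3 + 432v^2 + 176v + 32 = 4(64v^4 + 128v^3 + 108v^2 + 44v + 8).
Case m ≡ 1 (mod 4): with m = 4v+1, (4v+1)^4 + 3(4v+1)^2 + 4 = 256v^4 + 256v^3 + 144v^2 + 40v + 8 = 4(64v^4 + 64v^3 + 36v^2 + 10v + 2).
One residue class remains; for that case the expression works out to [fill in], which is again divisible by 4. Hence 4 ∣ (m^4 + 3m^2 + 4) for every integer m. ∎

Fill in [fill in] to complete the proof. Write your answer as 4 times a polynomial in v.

The residues treated are {0, 2, 1}, so the missing case is m ≡ 3 (mod 4); write m = 4v+3.
Then (4v+3)^4 + 3(4v+3)^2 + 4 = 256v^4 + 768v^3 + 912v^2 + 504v + 112 = 4(64v^4 + 192v^3 + 228v^2 + 126v + 28).

4(64v^4 + 192v^3 + 228v^2 + 126v + 28)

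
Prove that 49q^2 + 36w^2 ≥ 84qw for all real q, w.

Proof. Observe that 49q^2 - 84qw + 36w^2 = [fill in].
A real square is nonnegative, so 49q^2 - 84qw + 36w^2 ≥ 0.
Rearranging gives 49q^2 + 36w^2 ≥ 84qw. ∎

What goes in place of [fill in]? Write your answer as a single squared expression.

(7q - 6w)^2

49q^2 - 84qw + 36w^2 is a perfect-square trinomial: the outer terms are (7q)^2 and (6w)^2, and the cross term is -2·7q·6w.
So 49q^2 - 84qw + 36w^2 = (7q - 6w)^2 ≥ 0.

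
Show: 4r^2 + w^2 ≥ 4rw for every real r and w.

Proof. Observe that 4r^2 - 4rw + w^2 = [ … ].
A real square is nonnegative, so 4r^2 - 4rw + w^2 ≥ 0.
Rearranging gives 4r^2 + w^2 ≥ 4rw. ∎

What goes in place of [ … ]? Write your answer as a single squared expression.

(2r - w)^2

4r^2 - 4rw + w^2 is a perfect-square trinomial: the outer terms are (2r)^2 and (w)^2, and the cross term is -2·2r·w.
So 4r^2 - 4rw + w^2 = (2r - w)^2 ≥ 0.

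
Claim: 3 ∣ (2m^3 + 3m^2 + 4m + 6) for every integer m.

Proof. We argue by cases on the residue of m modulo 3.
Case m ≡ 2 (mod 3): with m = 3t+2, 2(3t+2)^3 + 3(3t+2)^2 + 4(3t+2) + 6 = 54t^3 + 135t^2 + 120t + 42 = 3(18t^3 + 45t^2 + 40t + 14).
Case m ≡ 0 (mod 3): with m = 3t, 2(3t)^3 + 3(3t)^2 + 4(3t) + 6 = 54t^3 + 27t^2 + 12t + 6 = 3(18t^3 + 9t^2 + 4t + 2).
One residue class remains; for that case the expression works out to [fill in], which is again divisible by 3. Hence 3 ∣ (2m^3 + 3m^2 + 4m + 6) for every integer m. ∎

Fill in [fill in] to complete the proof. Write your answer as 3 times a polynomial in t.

3(18t^3 + 27t^2 + 16t + 5)

Only m ≡ 1 (mod 3) is unaccounted for. Put m = 3t+1:
2(3t+1)^3 + 3(3t+1)^2 + 4(3t+1) + 6 expands to 54t^3 + 81t^2 + 48t + 15,
and factoring out 3 leaves 3(18t^3 + 27t^2 + 16t + 5).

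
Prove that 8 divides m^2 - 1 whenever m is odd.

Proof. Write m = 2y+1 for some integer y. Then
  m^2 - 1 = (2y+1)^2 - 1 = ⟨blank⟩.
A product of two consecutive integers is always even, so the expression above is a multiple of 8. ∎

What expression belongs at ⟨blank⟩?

4y(y + 1)

(2y+1)^2 - 1 = 4y^2 + 4y + 1 - 1 = 4y^2 + 4y = 4y(y+1).
Since y and y+1 are consecutive, y(y+1) is even, and 4·(even) is a multiple of 8.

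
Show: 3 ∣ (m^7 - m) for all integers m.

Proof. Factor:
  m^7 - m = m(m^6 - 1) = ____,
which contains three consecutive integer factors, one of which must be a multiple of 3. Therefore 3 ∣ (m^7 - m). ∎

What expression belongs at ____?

m^6 - 1 = (m^2 - 1)(m^4 + m^2 + 1), and m^2 - 1 = (m-1)(m+1).
So m(m^6 - 1) = (m - 1)m(m + 1)(m^4 + m^2 + 1).

(m - 1)m(m + 1)(m^4 + m^2 + 1)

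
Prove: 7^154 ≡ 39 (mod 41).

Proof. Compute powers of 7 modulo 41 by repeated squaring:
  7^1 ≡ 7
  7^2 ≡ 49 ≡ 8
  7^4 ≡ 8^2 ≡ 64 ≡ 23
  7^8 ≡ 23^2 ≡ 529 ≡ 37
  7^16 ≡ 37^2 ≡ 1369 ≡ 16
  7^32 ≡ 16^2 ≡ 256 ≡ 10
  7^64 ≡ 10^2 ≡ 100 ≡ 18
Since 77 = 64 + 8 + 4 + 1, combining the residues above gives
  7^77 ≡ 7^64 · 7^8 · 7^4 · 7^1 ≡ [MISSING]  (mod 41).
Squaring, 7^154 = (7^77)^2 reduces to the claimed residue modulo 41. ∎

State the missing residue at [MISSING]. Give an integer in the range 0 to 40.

Multiply the listed residues: 18 · 37 · 23 · 7 = 666 → 15318 → 107226.
Reducing modulo 41: 107226 = 2615·41 + 11, so 7^77 ≡ 11.

11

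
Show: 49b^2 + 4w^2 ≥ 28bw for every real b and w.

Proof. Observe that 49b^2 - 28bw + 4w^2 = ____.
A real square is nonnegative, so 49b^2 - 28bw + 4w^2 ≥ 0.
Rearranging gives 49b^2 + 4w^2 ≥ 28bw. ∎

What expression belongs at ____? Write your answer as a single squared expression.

49b^2 - 28bw + 4w^2 is a perfect-square trinomial: the outer terms are (7b)^2 and (2w)^2, and the cross term is -2·7b·2w.
So 49b^2 - 28bw + 4w^2 = (7b - 2w)^2 ≥ 0.

(7b - 2w)^2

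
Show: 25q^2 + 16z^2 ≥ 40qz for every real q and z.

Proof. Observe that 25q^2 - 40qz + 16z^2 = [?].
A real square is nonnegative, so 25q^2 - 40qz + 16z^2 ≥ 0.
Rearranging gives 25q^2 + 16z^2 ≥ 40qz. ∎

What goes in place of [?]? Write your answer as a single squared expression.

25q^2 - 40qz + 16z^2 is a perfect-square trinomial: the outer terms are (5q)^2 and (4z)^2, and the cross term is -2·5q·4z.
So 25q^2 - 40qz + 16z^2 = (5q - 4z)^2 ≥ 0.

(5q - 4z)^2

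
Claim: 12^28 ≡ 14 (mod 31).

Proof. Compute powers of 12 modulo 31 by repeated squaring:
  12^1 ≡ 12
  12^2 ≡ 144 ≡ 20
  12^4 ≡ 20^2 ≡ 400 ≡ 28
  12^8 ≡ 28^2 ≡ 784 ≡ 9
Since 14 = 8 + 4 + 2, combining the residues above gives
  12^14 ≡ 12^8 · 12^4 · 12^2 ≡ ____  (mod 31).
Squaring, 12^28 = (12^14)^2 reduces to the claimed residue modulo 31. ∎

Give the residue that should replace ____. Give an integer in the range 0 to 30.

18

Multiply the listed residues: 9 · 28 · 20 = 252 → 5040.
Reducing modulo 31: 5040 = 162·31 + 18, so 12^14 ≡ 18.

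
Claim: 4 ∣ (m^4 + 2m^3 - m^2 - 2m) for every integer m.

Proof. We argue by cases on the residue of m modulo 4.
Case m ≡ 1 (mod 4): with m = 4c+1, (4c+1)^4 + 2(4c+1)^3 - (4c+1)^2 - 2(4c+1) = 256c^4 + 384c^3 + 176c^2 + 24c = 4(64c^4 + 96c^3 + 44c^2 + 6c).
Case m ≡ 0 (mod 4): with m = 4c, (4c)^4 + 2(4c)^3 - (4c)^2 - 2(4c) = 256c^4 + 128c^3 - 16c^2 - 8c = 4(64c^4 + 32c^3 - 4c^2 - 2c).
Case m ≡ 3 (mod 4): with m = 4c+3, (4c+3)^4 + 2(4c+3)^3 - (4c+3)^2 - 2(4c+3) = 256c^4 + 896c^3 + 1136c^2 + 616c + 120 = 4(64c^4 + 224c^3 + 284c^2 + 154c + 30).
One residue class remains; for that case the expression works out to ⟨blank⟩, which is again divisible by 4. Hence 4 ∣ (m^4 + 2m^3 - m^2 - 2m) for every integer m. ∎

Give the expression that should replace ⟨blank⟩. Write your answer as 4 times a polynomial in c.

Only m ≡ 2 (mod 4) is unaccounted for. Put m = 4c+2:
(4c+2)^4 + 2(4c+2)^3 - (4c+2)^2 - 2(4c+2) expands to 256c^4 + 640c^3 + 560c^2 + 200c + 24,
and factoring out 4 leaves 4(64c^4 + 160c^3 + 140c^2 + 50c + 6).

4(64c^4 + 160c^3 + 140c^2 + 50c + 6)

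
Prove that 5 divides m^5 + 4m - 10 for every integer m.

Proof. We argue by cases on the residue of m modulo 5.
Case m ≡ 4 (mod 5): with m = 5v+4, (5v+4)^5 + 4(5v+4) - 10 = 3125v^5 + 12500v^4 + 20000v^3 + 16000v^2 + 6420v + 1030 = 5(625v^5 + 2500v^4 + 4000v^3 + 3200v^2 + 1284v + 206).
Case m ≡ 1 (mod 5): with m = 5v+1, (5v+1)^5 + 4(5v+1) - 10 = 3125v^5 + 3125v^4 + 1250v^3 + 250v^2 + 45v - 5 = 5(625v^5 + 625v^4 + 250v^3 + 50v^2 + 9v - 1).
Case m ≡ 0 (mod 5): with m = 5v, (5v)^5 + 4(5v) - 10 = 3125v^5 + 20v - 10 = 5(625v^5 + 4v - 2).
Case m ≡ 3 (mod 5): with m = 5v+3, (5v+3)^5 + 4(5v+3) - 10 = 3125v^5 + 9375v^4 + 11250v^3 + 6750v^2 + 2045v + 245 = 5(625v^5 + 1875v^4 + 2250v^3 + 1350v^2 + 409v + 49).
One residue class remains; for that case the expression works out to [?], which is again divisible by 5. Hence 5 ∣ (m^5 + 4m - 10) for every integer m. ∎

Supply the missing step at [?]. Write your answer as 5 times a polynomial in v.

5(625v^5 + 1250v^4 + 1000v^3 + 400v^2 + 84v + 6)

The residues treated are {4, 1, 0, 3}, so the missing case is m ≡ 2 (mod 5); write m = 5v+2.
Then (5v+2)^5 + 4(5v+2) - 10 = 3125v^5 + 6250v^4 + 5000v^3 + 2000v^2 + 420v + 30 = 5(625v^5 + 1250v^4 + 1000v^3 + 400v^2 + 84v + 6).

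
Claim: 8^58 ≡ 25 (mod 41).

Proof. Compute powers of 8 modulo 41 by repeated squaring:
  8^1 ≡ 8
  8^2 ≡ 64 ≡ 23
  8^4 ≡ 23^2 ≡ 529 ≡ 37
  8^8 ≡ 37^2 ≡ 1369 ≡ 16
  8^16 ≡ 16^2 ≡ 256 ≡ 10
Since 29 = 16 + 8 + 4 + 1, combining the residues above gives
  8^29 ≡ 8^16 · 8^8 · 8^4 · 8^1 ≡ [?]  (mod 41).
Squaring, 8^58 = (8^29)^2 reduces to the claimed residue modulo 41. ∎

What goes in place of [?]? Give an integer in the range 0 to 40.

8^16 · 8^8 · 8^4 · 8^1 ≡ 10 · 16 · 37 · 8 = 47360.
47360 mod 41 = 5, so 8^29 ≡ 5 (mod 41).

5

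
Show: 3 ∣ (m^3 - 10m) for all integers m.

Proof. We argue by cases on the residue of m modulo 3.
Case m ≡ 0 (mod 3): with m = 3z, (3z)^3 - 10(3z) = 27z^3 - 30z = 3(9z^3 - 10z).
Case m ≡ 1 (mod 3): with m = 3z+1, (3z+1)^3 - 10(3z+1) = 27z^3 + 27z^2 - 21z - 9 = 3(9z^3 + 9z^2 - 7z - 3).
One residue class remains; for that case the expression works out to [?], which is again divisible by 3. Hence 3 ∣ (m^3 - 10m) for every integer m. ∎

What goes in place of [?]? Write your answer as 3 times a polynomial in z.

The residues treated are {0, 1}, so the missing case is m ≡ 2 (mod 3); write m = 3z+2.
Then (3z+2)^3 - 10(3z+2) = 27z^3 + 54z^2 + 6z - 12 = 3(9z^3 + 18z^2 + 2z - 4).

3(9z^3 + 18z^2 + 2z - 4)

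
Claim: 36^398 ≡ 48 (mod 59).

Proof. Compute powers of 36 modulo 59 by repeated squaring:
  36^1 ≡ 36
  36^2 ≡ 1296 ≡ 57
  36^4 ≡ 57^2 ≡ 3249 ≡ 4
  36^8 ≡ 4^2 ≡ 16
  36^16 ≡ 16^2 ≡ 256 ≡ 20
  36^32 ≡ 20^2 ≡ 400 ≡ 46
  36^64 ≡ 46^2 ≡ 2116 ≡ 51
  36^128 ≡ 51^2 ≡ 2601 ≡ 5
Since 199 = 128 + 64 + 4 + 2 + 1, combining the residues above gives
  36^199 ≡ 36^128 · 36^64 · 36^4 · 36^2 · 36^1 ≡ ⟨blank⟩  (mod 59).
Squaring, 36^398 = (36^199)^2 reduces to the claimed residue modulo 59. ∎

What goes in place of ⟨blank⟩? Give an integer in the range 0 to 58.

Multiply the listed residues: 5 · 51 · 4 · 57 · 36 = 255 → 1020 → 58140 → 2093040.
Reducing modulo 59: 2093040 = 35475·59 + 15, so 36^199 ≡ 15.

15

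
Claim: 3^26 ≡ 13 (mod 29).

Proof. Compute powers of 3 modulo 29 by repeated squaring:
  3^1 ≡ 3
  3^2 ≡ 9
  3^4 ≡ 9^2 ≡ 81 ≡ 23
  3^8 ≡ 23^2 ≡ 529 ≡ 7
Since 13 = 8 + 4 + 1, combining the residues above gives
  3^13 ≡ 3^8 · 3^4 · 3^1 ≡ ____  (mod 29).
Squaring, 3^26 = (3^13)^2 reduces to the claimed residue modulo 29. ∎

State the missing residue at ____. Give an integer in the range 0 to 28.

19

3^8 · 3^4 · 3^1 ≡ 7 · 23 · 3 = 483.
483 mod 29 = 19, so 3^13 ≡ 19 (mod 29).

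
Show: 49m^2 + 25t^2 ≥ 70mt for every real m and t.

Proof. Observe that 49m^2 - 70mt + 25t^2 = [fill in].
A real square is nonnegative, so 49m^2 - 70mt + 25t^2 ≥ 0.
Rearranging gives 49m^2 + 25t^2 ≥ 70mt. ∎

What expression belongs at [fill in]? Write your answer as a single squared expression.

(7m - 5t)^2

49m^2 - 70mt + 25t^2 is a perfect-square trinomial: the outer terms are (7m)^2 and (5t)^2, and the cross term is -2·7m·5t.
So 49m^2 - 70mt + 25t^2 = (7m - 5t)^2 ≥ 0.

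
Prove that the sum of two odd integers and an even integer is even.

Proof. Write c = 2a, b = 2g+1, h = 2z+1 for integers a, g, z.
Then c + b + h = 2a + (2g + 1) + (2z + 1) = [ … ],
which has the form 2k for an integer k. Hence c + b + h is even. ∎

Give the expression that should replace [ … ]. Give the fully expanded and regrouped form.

2a + (2g + 1) + (2z + 1) = 2a + 2g + 2z + 2
= 2(a + g + z + 1).
Since a + g + z + 1 is an integer, the sum is of the form 2k for an integer k.

2(a + g + z + 1)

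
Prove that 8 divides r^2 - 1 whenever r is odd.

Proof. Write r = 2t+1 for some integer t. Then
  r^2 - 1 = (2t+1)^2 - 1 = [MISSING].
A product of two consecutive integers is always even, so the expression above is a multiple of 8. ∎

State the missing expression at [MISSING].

4t(t + 1)

(2t+1)^2 - 1 = 4t^2 + 4t + 1 - 1 = 4t^2 + 4t = 4t(t+1).
Since t and t+1 are consecutive, t(t+1) is even, and 4·(even) is a multiple of 8.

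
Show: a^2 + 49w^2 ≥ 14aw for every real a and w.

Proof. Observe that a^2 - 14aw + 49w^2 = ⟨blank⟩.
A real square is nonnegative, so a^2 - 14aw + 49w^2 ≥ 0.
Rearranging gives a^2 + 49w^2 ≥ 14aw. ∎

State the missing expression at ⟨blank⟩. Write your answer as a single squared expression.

(a - 7w)^2

The leading and trailing coefficients are 1^2 and 7^2, and 14 = 2·1·7, so the trinomial is (a - 7w)^2.
Hence a^2 - 14aw + 49w^2 ≥ 0.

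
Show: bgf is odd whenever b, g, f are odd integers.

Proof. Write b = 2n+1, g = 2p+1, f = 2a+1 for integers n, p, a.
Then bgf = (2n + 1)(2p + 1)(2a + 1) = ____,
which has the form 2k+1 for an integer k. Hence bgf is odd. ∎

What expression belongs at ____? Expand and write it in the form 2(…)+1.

(2n + 1)(2p + 1)(2a + 1) = 8anp + 4an + 4ap + 2a + 4np + 2n + 2p + 1
= 2(4anp + 2an + 2ap + a + 2np + n + p) + 1.
Since 4anp + 2an + 2ap + a + 2np + n + p is an integer, the product is of the form 2k+1 for an integer k.

2(4anp + 2an + 2ap + a + 2np + n + p) + 1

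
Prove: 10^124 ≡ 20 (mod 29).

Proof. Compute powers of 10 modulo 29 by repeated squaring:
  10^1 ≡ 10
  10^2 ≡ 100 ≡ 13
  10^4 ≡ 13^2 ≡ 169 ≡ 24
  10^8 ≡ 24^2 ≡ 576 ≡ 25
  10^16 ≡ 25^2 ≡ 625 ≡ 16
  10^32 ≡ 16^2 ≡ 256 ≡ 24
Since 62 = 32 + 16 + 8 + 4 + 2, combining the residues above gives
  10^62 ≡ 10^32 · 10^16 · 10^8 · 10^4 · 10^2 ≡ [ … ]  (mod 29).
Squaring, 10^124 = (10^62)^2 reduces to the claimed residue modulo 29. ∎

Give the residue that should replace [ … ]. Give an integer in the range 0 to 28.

Multiply the listed residues: 24 · 16 · 25 · 24 · 13 = 384 → 9600 → 230400 → 2995200.
Reducing modulo 29: 2995200 = 103282·29 + 22, so 10^62 ≡ 22.

22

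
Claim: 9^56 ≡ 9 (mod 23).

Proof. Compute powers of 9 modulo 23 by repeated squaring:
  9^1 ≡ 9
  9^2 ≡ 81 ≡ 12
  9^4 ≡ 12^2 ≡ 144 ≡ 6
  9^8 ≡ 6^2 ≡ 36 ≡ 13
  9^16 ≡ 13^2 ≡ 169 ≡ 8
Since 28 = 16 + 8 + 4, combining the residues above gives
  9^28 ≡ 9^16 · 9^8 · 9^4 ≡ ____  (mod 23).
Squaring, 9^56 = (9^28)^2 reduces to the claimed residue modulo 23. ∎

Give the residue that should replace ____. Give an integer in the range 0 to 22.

Multiply the listed residues: 8 · 13 · 6 = 104 → 624.
Reducing modulo 23: 624 = 27·23 + 3, so 9^28 ≡ 3.

3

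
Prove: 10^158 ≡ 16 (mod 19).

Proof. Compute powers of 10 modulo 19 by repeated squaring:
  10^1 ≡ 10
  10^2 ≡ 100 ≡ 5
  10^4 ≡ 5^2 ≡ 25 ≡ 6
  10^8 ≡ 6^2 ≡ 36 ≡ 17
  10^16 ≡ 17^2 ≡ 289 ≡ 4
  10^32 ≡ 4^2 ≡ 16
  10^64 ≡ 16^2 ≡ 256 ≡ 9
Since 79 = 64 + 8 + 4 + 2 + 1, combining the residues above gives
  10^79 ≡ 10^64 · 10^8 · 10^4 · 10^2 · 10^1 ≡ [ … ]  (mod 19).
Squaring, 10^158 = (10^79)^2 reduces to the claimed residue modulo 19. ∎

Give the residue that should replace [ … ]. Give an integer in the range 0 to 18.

15

Multiply the listed residues: 9 · 17 · 6 · 5 · 10 = 153 → 918 → 4590 → 45900.
Reducing modulo 19: 45900 = 2415·19 + 15, so 10^79 ≡ 15.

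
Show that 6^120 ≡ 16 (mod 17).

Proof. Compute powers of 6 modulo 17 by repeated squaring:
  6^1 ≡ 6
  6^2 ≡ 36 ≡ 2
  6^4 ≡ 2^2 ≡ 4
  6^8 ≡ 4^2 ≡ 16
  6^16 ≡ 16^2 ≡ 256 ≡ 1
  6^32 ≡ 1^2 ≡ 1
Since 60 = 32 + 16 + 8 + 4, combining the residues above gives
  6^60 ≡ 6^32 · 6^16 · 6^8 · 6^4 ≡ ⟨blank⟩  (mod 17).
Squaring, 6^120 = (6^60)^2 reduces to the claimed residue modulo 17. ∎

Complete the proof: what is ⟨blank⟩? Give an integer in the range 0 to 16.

6^32 · 6^16 · 6^8 · 6^4 ≡ 1 · 1 · 16 · 4 = 64.
64 mod 17 = 13, so 6^60 ≡ 13 (mod 17).

13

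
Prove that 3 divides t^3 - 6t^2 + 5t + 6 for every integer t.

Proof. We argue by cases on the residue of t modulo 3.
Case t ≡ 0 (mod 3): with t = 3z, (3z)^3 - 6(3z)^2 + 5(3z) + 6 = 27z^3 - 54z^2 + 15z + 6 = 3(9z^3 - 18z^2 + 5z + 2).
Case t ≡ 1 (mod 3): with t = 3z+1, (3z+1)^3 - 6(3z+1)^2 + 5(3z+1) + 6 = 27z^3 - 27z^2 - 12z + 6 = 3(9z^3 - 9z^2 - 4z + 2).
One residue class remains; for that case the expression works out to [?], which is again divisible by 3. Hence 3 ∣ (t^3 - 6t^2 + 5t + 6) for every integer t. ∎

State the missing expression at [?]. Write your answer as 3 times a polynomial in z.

The residues treated are {0, 1}, so the missing case is t ≡ 2 (mod 3); write t = 3z+2.
Then (3z+2)^3 - 6(3z+2)^2 + 5(3z+2) + 6 = 27z^3 - 21z = 3(9z^3 - 7z).

3(9z^3 - 7z)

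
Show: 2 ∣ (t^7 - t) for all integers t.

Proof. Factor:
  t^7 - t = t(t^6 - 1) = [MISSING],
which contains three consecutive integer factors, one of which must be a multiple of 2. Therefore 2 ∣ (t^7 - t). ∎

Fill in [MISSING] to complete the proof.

(t - 1)t(t + 1)(t^4 + t^2 + 1)

t^6 - 1 = (t^2 - 1)(t^4 + t^2 + 1), and t^2 - 1 = (t-1)(t+1).
So t(t^6 - 1) = (t - 1)t(t + 1)(t^4 + t^2 + 1).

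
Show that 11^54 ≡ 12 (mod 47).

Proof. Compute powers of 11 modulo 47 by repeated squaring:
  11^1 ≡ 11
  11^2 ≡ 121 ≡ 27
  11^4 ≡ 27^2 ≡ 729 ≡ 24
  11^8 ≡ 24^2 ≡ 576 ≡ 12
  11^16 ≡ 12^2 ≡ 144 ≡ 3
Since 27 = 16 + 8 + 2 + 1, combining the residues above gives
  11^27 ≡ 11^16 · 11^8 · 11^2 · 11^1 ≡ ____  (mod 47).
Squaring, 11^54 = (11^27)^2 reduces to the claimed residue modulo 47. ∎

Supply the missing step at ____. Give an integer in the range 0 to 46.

11^16 · 11^8 · 11^2 · 11^1 ≡ 3 · 12 · 27 · 11 = 10692.
10692 mod 47 = 23, so 11^27 ≡ 23 (mod 47).

23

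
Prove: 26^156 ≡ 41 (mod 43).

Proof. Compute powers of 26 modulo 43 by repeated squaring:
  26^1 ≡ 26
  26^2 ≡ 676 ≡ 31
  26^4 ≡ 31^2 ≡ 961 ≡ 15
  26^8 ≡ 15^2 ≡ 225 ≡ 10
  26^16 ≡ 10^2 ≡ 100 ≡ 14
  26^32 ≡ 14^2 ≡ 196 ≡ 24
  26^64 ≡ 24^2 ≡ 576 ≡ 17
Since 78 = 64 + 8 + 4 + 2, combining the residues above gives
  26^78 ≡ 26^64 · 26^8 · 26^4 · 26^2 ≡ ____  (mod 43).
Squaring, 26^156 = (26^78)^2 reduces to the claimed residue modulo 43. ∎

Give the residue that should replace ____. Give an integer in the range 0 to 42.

26^64 · 26^8 · 26^4 · 26^2 ≡ 17 · 10 · 15 · 31 = 79050.
79050 mod 43 = 16, so 26^78 ≡ 16 (mod 43).

16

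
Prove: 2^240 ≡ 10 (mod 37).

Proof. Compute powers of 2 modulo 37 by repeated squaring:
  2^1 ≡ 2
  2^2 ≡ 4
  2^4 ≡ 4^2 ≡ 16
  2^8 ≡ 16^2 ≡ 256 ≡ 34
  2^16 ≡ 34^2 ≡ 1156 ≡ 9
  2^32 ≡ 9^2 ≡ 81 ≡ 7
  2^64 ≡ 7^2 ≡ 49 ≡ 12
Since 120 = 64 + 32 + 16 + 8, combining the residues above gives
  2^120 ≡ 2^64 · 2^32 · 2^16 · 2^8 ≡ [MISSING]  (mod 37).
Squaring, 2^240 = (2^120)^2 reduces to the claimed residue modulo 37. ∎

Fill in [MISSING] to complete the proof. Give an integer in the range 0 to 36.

26

2^64 · 2^32 · 2^16 · 2^8 ≡ 12 · 7 · 9 · 34 = 25704.
25704 mod 37 = 26, so 2^120 ≡ 26 (mod 37).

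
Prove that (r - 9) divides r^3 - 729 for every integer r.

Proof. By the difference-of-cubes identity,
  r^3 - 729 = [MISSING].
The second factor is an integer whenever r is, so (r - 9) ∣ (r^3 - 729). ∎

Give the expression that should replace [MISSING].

(r - 9)(r^2 + 9r + 81)

Polynomial division of r^3 - 729 by r - 9 leaves remainder 0 and quotient r^2 + 9r + 81.
Hence r^3 - 729 = (r - 9)(r^2 + 9r + 81).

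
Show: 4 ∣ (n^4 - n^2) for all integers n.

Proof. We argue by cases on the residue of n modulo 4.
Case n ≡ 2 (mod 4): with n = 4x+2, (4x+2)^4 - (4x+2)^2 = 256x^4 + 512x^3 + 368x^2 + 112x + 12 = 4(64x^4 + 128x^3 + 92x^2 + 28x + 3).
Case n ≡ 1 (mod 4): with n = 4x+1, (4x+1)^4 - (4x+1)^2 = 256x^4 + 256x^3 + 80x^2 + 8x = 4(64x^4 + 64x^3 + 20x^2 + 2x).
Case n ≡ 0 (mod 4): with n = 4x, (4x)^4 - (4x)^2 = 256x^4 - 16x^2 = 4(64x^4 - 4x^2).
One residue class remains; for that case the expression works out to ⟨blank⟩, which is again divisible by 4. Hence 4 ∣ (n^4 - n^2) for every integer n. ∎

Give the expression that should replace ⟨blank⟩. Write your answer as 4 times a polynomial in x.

4(64x^4 + 192x^3 + 212x^2 + 102x + 18)

The residues treated are {2, 1, 0}, so the missing case is n ≡ 3 (mod 4); write n = 4x+3.
Then (4x+3)^4 - (4x+3)^2 = 256x^4 + 768x^3 + 848x^2 + 408x + 72 = 4(64x^4 + 192x^3 + 212x^2 + 102x + 18).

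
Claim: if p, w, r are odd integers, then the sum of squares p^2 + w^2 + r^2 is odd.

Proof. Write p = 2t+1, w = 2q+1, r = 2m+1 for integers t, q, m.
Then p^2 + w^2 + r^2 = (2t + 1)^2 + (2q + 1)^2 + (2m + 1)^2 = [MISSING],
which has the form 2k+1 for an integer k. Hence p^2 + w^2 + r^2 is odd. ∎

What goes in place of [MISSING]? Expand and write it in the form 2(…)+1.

2(2m^2 + 2m + 2q^2 + 2q + 2t^2 + 2t + 1) + 1

Expanding: (2t + 1)^2 + (2q + 1)^2 + (2m + 1)^2 = 4m^2 + 4m + 4q^2 + 4q + 4t^2 + 4t + 3.
Every term except the constant is even, so this is 2(2m^2 + 2m + 2q^2 + 2q + 2t^2 + 2t + 1) + 1,
and 2m^2 + 2m + 2q^2 + 2q + 2t^2 + 2t + 1 ∈ ℤ gives the required form.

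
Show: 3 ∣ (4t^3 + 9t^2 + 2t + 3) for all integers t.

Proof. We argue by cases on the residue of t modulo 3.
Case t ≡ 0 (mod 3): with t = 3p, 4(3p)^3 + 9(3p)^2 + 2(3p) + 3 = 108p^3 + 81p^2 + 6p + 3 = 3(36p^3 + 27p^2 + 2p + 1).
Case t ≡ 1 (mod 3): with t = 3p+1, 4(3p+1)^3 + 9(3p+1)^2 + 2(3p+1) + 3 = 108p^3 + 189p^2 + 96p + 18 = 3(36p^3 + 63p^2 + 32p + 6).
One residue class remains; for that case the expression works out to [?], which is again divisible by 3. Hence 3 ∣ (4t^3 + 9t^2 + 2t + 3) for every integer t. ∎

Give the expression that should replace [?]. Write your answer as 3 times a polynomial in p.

Only t ≡ 2 (mod 3) is unaccounted for. Put t = 3p+2:
4(3p+2)^3 + 9(3p+2)^2 + 2(3p+2) + 3 expands to 108p^3 + 297p^2 + 258p + 75,
and factoring out 3 leaves 3(36p^3 + 99p^2 + 86p + 25).

3(36p^3 + 99p^2 + 86p + 25)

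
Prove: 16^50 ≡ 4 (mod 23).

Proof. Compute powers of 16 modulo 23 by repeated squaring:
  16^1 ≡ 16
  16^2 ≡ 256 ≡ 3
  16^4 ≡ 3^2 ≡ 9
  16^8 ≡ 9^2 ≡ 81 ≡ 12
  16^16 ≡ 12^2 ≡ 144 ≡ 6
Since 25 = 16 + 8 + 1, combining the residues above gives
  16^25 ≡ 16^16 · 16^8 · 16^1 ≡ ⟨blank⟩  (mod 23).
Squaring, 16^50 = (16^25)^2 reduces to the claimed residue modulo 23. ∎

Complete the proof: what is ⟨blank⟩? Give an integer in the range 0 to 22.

2

Multiply the listed residues: 6 · 12 · 16 = 72 → 1152.
Reducing modulo 23: 1152 = 50·23 + 2, so 16^25 ≡ 2.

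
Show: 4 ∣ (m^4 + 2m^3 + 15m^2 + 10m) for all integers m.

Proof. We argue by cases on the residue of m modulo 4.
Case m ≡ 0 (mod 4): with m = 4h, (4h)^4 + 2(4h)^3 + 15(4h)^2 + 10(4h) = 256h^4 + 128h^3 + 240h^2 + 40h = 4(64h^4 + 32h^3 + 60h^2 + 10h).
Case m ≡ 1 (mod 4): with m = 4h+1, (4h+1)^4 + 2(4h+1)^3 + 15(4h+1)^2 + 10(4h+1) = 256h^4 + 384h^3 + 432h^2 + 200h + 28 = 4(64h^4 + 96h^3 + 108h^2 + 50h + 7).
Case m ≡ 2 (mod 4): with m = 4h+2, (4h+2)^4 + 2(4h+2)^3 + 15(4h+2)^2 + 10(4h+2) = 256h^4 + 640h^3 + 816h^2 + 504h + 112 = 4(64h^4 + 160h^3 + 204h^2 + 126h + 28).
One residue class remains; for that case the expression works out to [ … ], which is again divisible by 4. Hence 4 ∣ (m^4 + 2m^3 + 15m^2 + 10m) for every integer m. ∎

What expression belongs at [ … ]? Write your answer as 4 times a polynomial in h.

The residues treated are {0, 1, 2}, so the missing case is m ≡ 3 (mod 4); write m = 4h+3.
Then (4h+3)^4 + 2(4h+3)^3 + 15(4h+3)^2 + 10(4h+3) = 256h^4 + 896h^3 + 1392h^2 + 1048h + 300 = 4(64h^4 + 224h^3 + 348h^2 + 262h + 75).

4(64h^4 + 224h^3 + 348h^2 + 262h + 75)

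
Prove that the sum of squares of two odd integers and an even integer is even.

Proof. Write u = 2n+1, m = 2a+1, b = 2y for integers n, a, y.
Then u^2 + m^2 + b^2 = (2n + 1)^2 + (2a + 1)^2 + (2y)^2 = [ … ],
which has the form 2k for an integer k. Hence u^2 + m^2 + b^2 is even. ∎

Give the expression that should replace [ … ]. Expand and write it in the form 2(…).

Expanding: (2n + 1)^2 + (2a + 1)^2 + (2y)^2 = 4a^2 + 4a + 4n^2 + 4n + 4y^2 + 2.
Every term is even; pulling out the factor of 2 gives 2(2a^2 + 2a + 2n^2 + 2n + 2y^2 + 1).

2(2a^2 + 2a + 2n^2 + 2n + 2y^2 + 1)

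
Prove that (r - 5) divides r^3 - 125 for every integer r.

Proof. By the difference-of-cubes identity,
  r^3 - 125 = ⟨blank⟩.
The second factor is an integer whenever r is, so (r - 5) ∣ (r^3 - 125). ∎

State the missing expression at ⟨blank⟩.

(r - 5)(r^2 + 5r + 25)

Polynomial division of r^3 - 125 by r - 5 leaves remainder 0 and quotient r^2 + 5r + 25.
Hence r^3 - 125 = (r - 5)(r^2 + 5r + 25).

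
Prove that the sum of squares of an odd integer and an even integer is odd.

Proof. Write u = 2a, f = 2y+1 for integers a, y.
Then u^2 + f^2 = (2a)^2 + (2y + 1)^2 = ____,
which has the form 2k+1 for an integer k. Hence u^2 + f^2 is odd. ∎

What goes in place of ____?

2(2a^2 + 2y^2 + 2y) + 1

(2a)^2 + (2y + 1)^2 = 4a^2 + 4y^2 + 4y + 1
= 2(2a^2 + 2y^2 + 2y) + 1.
Since 2a^2 + 2y^2 + 2y is an integer, the sum of squares is of the form 2k+1 for an integer k.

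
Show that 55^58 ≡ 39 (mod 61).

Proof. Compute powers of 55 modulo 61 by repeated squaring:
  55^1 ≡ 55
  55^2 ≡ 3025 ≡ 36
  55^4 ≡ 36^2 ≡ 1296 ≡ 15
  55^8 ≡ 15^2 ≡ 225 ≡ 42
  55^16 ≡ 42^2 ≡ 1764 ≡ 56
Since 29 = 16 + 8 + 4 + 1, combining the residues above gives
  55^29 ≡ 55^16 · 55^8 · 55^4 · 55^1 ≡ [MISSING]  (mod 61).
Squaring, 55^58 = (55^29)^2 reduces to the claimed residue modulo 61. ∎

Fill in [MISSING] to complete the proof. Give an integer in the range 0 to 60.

51

55^16 · 55^8 · 55^4 · 55^1 ≡ 56 · 42 · 15 · 55 = 1940400.
1940400 mod 61 = 51, so 55^29 ≡ 51 (mod 61).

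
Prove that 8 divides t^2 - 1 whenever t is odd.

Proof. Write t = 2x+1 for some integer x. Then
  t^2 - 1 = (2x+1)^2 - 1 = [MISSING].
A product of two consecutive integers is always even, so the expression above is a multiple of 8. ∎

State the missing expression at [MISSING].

4x(x + 1)

(2x+1)^2 - 1 = 4x^2 + 4x + 1 - 1 = 4x^2 + 4x = 4x(x+1).
Since x and x+1 are consecutive, x(x+1) is even, and 4·(even) is a multiple of 8.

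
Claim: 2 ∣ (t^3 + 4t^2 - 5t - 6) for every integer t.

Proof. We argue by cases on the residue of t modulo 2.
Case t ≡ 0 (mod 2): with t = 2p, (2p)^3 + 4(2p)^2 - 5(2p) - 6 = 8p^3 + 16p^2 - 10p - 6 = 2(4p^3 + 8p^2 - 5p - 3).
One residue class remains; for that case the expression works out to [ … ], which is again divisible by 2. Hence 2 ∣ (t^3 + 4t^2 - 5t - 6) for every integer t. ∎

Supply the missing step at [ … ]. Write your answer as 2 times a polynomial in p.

The residues treated are {0}, so the missing case is t ≡ 1 (mod 2); write t = 2p+1.
Then (2p+1)^3 + 4(2p+1)^2 - 5(2p+1) - 6 = 8p^3 + 28p^2 + 12p - 6 = 2(4p^3 + 14p^2 + 6p - 3).

2(4p^3 + 14p^2 + 6p - 3)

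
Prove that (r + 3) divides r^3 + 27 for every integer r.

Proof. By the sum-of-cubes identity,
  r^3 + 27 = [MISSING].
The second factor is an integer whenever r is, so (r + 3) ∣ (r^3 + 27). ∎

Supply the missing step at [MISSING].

(r + 3)(r^2 - 3r + 9)

Polynomial division of r^3 + 27 by r + 3 leaves remainder 0 and quotient r^2 - 3r + 9.
Hence r^3 + 27 = (r + 3)(r^2 - 3r + 9).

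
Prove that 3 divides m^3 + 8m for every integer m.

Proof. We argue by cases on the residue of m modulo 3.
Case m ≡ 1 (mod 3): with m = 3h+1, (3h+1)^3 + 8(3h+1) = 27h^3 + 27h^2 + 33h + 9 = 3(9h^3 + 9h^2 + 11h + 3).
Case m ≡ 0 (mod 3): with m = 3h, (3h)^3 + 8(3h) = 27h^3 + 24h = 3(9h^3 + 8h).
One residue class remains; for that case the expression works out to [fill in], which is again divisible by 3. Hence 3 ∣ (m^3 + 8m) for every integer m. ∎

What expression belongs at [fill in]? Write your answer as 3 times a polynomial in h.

3(9h^3 + 18h^2 + 20h + 8)

The residues treated are {1, 0}, so the missing case is m ≡ 2 (mod 3); write m = 3h+2.
Then (3h+2)^3 + 8(3h+2) = 27h^3 + 54h^2 + 60h + 24 = 3(9h^3 + 18h^2 + 20h + 8).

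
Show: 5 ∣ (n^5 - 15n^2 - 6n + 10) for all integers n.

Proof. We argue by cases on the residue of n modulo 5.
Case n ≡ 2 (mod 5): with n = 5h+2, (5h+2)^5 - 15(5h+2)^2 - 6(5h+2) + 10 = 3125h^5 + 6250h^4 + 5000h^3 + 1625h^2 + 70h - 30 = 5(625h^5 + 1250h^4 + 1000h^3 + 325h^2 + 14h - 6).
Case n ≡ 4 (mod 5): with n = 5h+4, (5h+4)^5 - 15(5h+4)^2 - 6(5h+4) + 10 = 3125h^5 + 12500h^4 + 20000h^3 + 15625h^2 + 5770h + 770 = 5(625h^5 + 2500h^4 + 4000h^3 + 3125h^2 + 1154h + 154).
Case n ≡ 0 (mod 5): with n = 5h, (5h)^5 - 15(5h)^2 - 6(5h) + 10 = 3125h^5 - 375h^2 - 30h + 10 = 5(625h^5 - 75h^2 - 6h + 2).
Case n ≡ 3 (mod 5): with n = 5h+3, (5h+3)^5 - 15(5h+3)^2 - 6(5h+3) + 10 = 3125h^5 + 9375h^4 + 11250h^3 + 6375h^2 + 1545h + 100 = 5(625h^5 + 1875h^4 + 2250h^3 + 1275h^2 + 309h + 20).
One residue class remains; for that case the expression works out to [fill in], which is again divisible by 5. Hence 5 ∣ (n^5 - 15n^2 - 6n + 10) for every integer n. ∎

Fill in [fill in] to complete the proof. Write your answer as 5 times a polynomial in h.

The residues treated are {2, 4, 0, 3}, so the missing case is n ≡ 1 (mod 5); write n = 5h+1.
Then (5h+1)^5 - 15(5h+1)^2 - 6(5h+1) + 10 = 3125h^5 + 3125h^4 + 1250h^3 - 125h^2 - 155h - 10 = 5(625h^5 + 625h^4 + 250h^3 - 25h^2 - 31h - 2).

5(625h^5 + 625h^4 + 250h^3 - 25h^2 - 31h - 2)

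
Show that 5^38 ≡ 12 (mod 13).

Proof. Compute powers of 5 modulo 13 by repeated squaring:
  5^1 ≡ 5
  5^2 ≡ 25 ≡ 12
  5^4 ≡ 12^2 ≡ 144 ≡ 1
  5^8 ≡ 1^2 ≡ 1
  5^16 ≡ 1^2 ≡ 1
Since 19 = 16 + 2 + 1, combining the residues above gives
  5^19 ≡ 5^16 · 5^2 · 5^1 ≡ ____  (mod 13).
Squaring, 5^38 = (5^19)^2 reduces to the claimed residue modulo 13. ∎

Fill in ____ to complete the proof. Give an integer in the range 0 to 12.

5^16 · 5^2 · 5^1 ≡ 1 · 12 · 5 = 60.
60 mod 13 = 8, so 5^19 ≡ 8 (mod 13).

8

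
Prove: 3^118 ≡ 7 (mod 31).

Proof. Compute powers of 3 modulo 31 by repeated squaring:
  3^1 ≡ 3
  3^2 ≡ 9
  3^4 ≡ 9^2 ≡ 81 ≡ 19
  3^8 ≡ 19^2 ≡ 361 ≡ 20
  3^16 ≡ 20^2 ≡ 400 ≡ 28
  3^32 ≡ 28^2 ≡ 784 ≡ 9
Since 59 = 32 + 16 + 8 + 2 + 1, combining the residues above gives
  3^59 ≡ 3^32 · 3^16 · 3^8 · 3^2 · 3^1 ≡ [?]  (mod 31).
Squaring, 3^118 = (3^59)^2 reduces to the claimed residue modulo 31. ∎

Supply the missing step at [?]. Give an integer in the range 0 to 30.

21

3^32 · 3^16 · 3^8 · 3^2 · 3^1 ≡ 9 · 28 · 20 · 9 · 3 = 136080.
136080 mod 31 = 21, so 3^59 ≡ 21 (mod 31).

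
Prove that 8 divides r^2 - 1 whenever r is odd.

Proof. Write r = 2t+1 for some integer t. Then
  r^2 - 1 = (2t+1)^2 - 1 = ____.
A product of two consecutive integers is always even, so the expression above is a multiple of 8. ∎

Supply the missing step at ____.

4t(t + 1)

(2t+1)^2 - 1 = 4t^2 + 4t + 1 - 1 = 4t^2 + 4t = 4t(t+1).
Since t and t+1 are consecutive, t(t+1) is even, and 4·(even) is a multiple of 8.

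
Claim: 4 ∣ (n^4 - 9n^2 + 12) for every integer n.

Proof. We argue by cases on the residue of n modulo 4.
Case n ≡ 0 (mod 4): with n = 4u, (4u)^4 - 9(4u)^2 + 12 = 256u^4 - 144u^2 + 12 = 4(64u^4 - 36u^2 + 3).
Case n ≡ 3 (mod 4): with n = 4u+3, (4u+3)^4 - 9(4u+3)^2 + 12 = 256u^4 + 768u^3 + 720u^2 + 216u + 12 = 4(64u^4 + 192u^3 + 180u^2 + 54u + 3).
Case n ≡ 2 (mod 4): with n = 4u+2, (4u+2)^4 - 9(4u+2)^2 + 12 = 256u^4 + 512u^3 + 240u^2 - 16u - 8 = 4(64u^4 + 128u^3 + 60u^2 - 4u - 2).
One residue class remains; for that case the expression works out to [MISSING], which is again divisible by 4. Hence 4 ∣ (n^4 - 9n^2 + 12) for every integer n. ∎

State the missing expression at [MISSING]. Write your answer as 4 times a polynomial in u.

4(64u^4 + 64u^3 - 12u^2 - 14u + 1)

Only n ≡ 1 (mod 4) is unaccounted for. Put n = 4u+1:
(4u+1)^4 - 9(4u+1)^2 + 12 expands to 256u^4 + 256u^3 - 48u^2 - 56u + 4,
and factoring out 4 leaves 4(64u^4 + 64u^3 - 12u^2 - 14u + 1).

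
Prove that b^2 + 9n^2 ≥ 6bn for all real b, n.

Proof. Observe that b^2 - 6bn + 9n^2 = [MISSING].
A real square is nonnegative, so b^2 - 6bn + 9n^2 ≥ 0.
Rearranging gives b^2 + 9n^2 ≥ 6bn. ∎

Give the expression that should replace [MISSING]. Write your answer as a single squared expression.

b^2 - 6bn + 9n^2 is a perfect-square trinomial: the outer terms are (b)^2 and (3n)^2, and the cross term is -2·b·3n.
So b^2 - 6bn + 9n^2 = (b - 3n)^2 ≥ 0.

(b - 3n)^2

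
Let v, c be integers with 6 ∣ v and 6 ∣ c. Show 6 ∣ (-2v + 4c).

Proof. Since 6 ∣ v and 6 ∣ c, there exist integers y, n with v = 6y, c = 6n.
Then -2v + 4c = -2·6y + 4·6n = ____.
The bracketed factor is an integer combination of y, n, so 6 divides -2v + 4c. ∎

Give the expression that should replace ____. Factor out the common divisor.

Each term has a factor of 6: -2·6y + 4·6n = 6·(4n - 2y).
Since 4n - 2y is an integer, 6 ∣ (-2v + 4c).

6(4n - 2y)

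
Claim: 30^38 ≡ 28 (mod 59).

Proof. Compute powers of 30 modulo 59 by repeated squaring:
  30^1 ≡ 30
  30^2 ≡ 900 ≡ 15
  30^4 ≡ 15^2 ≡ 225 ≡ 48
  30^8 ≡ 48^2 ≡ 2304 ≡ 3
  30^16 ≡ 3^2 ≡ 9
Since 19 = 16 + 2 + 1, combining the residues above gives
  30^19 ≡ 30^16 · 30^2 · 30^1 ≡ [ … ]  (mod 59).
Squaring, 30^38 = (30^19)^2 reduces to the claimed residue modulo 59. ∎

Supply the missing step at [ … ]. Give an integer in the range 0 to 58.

38

Multiply the listed residues: 9 · 15 · 30 = 135 → 4050.
Reducing modulo 59: 4050 = 68·59 + 38, so 30^19 ≡ 38.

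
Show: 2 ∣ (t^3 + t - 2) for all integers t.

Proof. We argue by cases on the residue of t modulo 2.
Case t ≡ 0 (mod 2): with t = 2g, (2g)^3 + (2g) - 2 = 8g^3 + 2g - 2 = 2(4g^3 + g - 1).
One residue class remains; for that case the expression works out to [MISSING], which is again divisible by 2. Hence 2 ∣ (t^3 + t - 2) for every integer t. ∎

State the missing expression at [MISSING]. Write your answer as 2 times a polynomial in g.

Only t ≡ 1 (mod 2) is unaccounted for. Put t = 2g+1:
(2g+1)^3 + (2g+1) - 2 expands to 8g^3 + 12g^2 + 8g,
and factoring out 2 leaves 2(4g^3 + 6g^2 + 4g).

2(4g^3 + 6g^2 + 4g)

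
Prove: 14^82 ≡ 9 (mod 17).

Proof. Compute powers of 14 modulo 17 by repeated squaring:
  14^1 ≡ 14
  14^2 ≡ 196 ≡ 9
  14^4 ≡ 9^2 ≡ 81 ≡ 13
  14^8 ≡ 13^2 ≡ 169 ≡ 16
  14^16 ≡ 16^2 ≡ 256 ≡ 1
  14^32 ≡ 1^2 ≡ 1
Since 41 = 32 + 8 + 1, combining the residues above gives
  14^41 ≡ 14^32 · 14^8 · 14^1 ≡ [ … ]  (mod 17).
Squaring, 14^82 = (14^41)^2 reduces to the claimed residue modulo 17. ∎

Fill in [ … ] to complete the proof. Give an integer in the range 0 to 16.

14^32 · 14^8 · 14^1 ≡ 1 · 16 · 14 = 224.
224 mod 17 = 3, so 14^41 ≡ 3 (mod 17).

3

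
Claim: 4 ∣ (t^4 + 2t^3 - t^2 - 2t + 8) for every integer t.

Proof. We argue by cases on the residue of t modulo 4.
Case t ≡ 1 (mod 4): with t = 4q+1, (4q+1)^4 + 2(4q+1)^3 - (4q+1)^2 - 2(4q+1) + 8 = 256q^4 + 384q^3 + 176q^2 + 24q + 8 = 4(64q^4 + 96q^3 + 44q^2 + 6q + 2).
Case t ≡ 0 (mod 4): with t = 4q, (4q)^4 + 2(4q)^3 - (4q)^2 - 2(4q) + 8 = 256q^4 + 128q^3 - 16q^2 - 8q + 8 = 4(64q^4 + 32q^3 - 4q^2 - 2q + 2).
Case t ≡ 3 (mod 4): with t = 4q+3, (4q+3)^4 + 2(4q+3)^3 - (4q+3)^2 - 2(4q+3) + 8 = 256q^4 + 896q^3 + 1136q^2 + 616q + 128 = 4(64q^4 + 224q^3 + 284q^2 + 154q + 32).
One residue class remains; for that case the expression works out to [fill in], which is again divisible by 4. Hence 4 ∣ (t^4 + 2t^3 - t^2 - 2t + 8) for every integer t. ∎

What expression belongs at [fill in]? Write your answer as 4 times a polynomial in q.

4(64q^4 + 160q^3 + 140q^2 + 50q + 8)

The residues treated are {1, 0, 3}, so the missing case is t ≡ 2 (mod 4); write t = 4q+2.
Then (4q+2)^4 + 2(4q+2)^3 - (4q+2)^2 - 2(4q+2) + 8 = 256q^4 + 640q^3 + 560q^2 + 200q + 32 = 4(64q^4 + 160q^3 + 140q^2 + 50q + 8).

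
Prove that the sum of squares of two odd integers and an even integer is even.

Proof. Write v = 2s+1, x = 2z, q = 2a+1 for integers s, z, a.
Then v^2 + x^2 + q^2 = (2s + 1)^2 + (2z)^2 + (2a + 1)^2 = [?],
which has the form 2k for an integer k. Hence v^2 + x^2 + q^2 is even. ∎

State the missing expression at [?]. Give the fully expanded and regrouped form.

Expanding: (2s + 1)^2 + (2z)^2 + (2a + 1)^2 = 4a^2 + 4a + 4s^2 + 4s + 4z^2 + 2.
Every term is even; pulling out the factor of 2 gives 2(2a^2 + 2a + 2s^2 + 2s + 2z^2 + 1).

2(2a^2 + 2a + 2s^2 + 2s + 2z^2 + 1)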